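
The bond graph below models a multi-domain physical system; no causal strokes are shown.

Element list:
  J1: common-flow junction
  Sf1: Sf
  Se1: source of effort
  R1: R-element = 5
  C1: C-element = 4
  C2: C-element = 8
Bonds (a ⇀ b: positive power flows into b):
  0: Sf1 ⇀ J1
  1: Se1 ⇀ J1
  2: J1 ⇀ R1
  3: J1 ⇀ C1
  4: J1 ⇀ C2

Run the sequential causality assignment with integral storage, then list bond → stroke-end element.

#0 →Sf1  (Sf1 fixes flow; stroke at Sf1)
#1 →J1  (Se1: effort source, stroke at far end)
#2 →J1  (J1: bond 0 brought flow, rest push out)
#3 →J1  (1-jn J1 has f-setter on 0)
#4 →J1  (1-jn J1 has f-setter on 0)

bond 0 stroke→Sf1
bond 1 stroke→J1
bond 2 stroke→J1
bond 3 stroke→J1
bond 4 stroke→J1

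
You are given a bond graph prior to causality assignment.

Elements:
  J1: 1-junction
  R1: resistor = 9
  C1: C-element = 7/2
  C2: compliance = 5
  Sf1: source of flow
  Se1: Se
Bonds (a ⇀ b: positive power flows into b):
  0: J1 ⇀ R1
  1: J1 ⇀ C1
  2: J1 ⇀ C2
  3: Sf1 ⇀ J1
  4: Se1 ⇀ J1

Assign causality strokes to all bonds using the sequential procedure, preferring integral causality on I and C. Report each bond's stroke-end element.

#3 stroke→Sf1  (Sf1: flow source, stroke at near end)
#4 stroke→J1  (Se1 fixes effort; stroke away)
#0 stroke→J1  (J1: bond 3 brought flow, rest push out)
#1 stroke→J1  (1-jn J1 has f-setter on 3)
#2 stroke→J1  (1-jn J1 has f-setter on 3)

β0 stroke→J1
β1 stroke→J1
β2 stroke→J1
β3 stroke→Sf1
β4 stroke→J1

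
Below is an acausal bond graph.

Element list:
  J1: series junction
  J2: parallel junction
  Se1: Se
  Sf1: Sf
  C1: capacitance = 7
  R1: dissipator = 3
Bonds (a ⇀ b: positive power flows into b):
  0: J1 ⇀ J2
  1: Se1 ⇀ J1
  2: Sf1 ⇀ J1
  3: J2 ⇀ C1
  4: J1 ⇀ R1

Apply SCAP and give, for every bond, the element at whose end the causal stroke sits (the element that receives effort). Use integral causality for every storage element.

#0 →J1
#1 →J1
#2 →Sf1
#3 →J2
#4 →J1

β1 →J1  (Se1 (Se) sets effort on bond)
β2 →Sf1  (Sf1: flow source, stroke at near end)
β0 →J1  (J1: bond 2 brought flow, rest push out)
β4 →J1  (1-jn J1 has f-setter on 2)
β3 →J2  (J2 needs exactly one e-in)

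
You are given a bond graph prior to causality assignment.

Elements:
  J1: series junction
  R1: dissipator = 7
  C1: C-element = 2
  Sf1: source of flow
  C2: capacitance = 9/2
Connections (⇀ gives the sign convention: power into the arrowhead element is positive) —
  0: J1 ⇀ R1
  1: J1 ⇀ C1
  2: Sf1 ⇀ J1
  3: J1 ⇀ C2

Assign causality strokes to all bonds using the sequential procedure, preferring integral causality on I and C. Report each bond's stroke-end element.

b0 →J1
b1 →J1
b2 →Sf1
b3 →J1

b2 →Sf1  (Sf1 (Sf) sets flow on bond)
b0 →J1  (J1: bond 2 brought flow, rest push out)
b1 →J1  (J1 flow already set via bond 2)
b3 →J1  (J1: bond 2 brought flow, rest push out)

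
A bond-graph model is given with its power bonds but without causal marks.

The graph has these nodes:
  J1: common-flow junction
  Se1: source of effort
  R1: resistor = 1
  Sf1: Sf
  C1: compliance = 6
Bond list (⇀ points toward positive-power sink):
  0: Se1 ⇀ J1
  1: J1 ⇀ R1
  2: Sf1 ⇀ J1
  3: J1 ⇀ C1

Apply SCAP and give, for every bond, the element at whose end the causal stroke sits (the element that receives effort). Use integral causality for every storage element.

β0 stroke at J1  (source Se1 imposes e)
β2 stroke at Sf1  (Sf1: flow source, stroke at near end)
β1 stroke at J1  (common-f at J1 fixed by 2)
β3 stroke at J1  (common-f at J1 fixed by 2)

b0 stroke→J1
b1 stroke→J1
b2 stroke→Sf1
b3 stroke→J1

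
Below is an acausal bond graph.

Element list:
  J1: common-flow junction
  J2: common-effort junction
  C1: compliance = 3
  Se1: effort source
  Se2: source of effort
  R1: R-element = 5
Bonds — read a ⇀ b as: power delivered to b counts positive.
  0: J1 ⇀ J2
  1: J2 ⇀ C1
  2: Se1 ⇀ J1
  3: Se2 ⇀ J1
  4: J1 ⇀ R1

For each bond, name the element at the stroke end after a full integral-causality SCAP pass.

bond 0 |J1
bond 1 |J2
bond 2 |J1
bond 3 |J1
bond 4 |R1

bond 2 |J1  (Se1 fixes effort; stroke away)
bond 3 |J1  (Se2 fixes effort; stroke away)
bond 1 |J2  (C1: C, integral causality)
bond 0 |J1  (0-jn J2 has e-setter on 1)
bond 4 |R1  (J1 needs exactly one f-in)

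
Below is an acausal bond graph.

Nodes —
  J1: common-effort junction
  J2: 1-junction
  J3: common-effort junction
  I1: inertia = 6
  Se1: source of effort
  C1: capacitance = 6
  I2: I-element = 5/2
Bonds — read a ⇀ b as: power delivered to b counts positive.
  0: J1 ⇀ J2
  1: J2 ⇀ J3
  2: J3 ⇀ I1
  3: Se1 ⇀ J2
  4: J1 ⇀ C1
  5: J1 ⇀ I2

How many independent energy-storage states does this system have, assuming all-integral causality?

3  (C1, I1, I2 all integral)

b3 |J2  (Se1: effort source, stroke at far end)
b2 |I1  (I1 outputs flow p/I1)
b1 |J3  (closing 0-jn rule on J3)
b0 |J2  (J2: bond 1 brought flow, rest push out)
b4 |J1  (C1 outputs effort q/C1)
b5 |I2  (0-jn J1 has e-setter on 4)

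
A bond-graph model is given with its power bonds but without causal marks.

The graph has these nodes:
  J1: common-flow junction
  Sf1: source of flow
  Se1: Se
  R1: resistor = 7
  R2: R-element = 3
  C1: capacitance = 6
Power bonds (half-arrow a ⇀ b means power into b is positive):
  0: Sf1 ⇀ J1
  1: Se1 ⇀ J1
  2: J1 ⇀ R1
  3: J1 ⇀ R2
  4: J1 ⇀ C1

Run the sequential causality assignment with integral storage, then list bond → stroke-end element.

b0 |Sf1
b1 |J1
b2 |J1
b3 |J1
b4 |J1

β0 stroke→Sf1  (Sf1 fixes flow; stroke at Sf1)
β1 stroke→J1  (Se1 (Se) sets effort on bond)
β2 stroke→J1  (common-f at J1 fixed by 0)
β3 stroke→J1  (J1: bond 0 brought flow, rest push out)
β4 stroke→J1  (common-f at J1 fixed by 0)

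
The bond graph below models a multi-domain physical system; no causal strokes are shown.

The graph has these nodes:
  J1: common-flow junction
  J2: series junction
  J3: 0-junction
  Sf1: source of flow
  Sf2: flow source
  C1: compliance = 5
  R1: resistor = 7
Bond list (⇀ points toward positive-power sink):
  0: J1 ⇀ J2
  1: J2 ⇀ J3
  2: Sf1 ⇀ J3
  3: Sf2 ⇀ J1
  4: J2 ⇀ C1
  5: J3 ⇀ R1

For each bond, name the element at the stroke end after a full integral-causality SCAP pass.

b2 |Sf1  (Sf1 (Sf) sets flow on bond)
b3 |Sf2  (Sf2: flow source, stroke at near end)
b0 |J1  (1-jn J1 has f-setter on 3)
b1 |J2  (1-jn J2 has f-setter on 0)
b4 |J2  (J2: bond 0 brought flow, rest push out)
b5 |J3  (closing 0-jn rule on J3)

bond 0 |J1
bond 1 |J2
bond 2 |Sf1
bond 3 |Sf2
bond 4 |J2
bond 5 |J3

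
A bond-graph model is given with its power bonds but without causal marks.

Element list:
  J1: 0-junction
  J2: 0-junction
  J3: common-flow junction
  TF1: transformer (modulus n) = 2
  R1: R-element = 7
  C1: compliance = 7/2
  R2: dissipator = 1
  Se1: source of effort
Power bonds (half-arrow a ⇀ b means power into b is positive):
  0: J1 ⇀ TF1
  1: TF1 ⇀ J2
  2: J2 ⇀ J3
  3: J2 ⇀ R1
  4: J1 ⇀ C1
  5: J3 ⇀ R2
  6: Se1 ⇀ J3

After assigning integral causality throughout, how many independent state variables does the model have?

1  (C1 all integral)

bond 6 stroke at J3  (source Se1 imposes e)
bond 4 stroke at J1  (C1 outputs effort q/C1)
bond 0 stroke at TF1  (J1 effort already set via bond 4)
bond 1 stroke at J2  (TF1: transformer flips bond 0)
bond 2 stroke at J3  (0-jn J2 has e-setter on 1)
bond 3 stroke at R1  (J2: bond 1 brought effort, rest push out)
bond 5 stroke at R2  (J3 needs exactly one f-in)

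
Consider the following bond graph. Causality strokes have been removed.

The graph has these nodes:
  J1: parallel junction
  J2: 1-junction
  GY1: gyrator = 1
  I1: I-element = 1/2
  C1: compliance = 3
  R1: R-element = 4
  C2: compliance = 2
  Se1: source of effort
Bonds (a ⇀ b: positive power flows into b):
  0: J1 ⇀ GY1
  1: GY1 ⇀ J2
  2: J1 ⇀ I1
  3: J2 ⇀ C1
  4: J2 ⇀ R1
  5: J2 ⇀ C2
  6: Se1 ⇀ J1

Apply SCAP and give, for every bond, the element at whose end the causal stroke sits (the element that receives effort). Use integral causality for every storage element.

β6 stroke at J1  (Se1 (Se) sets effort on bond)
β0 stroke at GY1  (J1: bond 6 brought effort, rest push out)
β2 stroke at I1  (0-jn J1 has e-setter on 6)
β1 stroke at GY1  (GY1: gyrator matches bond 0)
β3 stroke at J2  (J2 flow already set via bond 1)
β4 stroke at J2  (1-jn J2 has f-setter on 1)
β5 stroke at J2  (J2: bond 1 brought flow, rest push out)

bond 0 stroke at GY1
bond 1 stroke at GY1
bond 2 stroke at I1
bond 3 stroke at J2
bond 4 stroke at J2
bond 5 stroke at J2
bond 6 stroke at J1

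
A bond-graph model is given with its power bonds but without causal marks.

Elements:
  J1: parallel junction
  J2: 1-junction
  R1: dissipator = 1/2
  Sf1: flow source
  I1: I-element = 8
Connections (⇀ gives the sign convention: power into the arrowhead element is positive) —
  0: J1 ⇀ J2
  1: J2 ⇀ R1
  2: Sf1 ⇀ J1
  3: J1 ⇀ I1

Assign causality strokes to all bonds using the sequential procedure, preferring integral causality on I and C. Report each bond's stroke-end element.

β0 |J1
β1 |J2
β2 |Sf1
β3 |I1

b2 →Sf1  (Sf1: flow source, stroke at near end)
b3 →I1  (I1 integral (f out))
b0 →J1  (only one effort-in slot at J1)
b1 →J2  (J2 flow already set via bond 0)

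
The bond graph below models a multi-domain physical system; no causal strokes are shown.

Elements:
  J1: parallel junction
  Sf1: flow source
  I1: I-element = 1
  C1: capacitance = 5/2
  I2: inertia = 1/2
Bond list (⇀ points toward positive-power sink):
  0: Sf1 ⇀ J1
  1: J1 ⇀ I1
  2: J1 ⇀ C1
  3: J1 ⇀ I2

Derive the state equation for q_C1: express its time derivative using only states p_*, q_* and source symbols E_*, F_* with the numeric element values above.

#0 →Sf1  (Sf1 (Sf) sets flow on bond)
#1 →I1  (prefer integral on I1)
#2 →J1  (C1 outputs effort q/C1)
#3 →I2  (common-e at J1 fixed by 2)

dq_C1/dt = F_Sf1 - p_I1 - 2*p_I2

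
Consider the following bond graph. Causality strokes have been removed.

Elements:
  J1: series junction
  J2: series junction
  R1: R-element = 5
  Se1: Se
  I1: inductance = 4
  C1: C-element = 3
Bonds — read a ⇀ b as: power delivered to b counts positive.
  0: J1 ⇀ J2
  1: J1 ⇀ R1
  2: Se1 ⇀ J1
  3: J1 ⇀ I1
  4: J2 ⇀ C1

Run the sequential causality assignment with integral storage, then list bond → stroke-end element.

β0 stroke→J1
β1 stroke→J1
β2 stroke→J1
β3 stroke→I1
β4 stroke→J2

b2 stroke at J1  (source Se1 imposes e)
b3 stroke at I1  (I1 integral (f out))
b0 stroke at J1  (J1: bond 3 brought flow, rest push out)
b1 stroke at J1  (J1: bond 3 brought flow, rest push out)
b4 stroke at J2  (1-jn J2 has f-setter on 0)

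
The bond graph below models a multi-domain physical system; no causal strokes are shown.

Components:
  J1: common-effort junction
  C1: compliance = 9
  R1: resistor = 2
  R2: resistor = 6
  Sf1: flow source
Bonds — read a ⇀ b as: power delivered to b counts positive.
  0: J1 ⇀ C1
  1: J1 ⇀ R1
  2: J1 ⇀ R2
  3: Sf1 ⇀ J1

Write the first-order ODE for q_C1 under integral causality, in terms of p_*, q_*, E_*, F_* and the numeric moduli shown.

dq_C1/dt = F_Sf1 - 2*q_C1/27

bond 3 stroke→Sf1  (source Sf1 imposes f)
bond 0 stroke→J1  (C1 integral (e out))
bond 1 stroke→R1  (0-jn J1 has e-setter on 0)
bond 2 stroke→R2  (J1 effort already set via bond 0)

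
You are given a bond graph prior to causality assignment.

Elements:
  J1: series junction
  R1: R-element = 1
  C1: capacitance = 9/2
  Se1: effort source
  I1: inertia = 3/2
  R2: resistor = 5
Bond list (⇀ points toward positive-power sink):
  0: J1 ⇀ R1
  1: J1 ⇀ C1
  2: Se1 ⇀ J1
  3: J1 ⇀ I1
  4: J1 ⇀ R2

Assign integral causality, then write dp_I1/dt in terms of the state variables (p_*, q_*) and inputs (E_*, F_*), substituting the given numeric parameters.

b2 stroke at J1  (Se1 fixes effort; stroke away)
b1 stroke at J1  (C1 integral (e out))
b3 stroke at I1  (I1 outputs flow p/I1)
b0 stroke at J1  (J1: bond 3 brought flow, rest push out)
b4 stroke at J1  (common-f at J1 fixed by 3)

dp_I1/dt = E_Se1 - 4*p_I1 - 2*q_C1/9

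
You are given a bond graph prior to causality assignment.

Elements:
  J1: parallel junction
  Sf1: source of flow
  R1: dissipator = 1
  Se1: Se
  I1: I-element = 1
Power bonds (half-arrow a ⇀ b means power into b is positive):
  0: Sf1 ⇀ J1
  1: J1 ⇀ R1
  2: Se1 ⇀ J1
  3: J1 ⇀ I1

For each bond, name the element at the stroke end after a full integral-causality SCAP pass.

b0 →Sf1
b1 →R1
b2 →J1
b3 →I1

β0 →Sf1  (Sf1 (Sf) sets flow on bond)
β2 →J1  (source Se1 imposes e)
β1 →R1  (0-jn J1 has e-setter on 2)
β3 →I1  (0-jn J1 has e-setter on 2)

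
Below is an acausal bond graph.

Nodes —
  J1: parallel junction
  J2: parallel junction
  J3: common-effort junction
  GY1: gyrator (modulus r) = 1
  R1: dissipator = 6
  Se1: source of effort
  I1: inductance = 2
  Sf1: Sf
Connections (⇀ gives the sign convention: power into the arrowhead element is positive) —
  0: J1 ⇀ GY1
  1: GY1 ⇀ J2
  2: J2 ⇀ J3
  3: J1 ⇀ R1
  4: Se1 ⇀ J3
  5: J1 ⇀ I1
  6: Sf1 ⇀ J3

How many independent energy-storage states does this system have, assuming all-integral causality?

#4 |J3  (Se1 fixes effort; stroke away)
#6 |Sf1  (source Sf1 imposes f)
#2 |J2  (J3: bond 4 brought effort, rest push out)
#1 |GY1  (0-jn J2 has e-setter on 2)
#0 |GY1  (GY1: gyrator matches bond 1)
#5 |I1  (I1 outputs flow p/I1)
#3 |J1  (closing 0-jn rule on J1)

1  (I1 all integral)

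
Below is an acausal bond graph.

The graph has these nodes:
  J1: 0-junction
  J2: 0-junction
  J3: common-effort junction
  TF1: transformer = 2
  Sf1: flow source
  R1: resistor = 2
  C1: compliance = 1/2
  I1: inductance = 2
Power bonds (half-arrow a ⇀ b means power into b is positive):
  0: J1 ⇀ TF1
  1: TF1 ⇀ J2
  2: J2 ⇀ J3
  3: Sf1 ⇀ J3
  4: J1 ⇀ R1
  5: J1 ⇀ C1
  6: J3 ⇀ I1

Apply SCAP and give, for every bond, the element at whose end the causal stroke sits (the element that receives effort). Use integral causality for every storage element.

#0 →TF1
#1 →J2
#2 →J3
#3 →Sf1
#4 →R1
#5 →J1
#6 →I1

bond 3 stroke at Sf1  (Sf1 fixes flow; stroke at Sf1)
bond 5 stroke at J1  (C1 outputs effort q/C1)
bond 0 stroke at TF1  (J1 effort already set via bond 5)
bond 4 stroke at R1  (J1 effort already set via bond 5)
bond 1 stroke at J2  (TF1: transformer flips bond 0)
bond 2 stroke at J3  (J2: bond 1 brought effort, rest push out)
bond 6 stroke at I1  (common-e at J3 fixed by 2)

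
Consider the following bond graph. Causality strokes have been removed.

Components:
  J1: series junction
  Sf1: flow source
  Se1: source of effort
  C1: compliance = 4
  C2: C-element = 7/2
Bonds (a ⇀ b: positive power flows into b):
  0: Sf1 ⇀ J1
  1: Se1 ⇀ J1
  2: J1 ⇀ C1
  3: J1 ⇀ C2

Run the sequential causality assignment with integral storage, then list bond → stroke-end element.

bond 0 stroke→Sf1  (Sf1: flow source, stroke at near end)
bond 1 stroke→J1  (Se1: effort source, stroke at far end)
bond 2 stroke→J1  (J1: bond 0 brought flow, rest push out)
bond 3 stroke→J1  (common-f at J1 fixed by 0)

b0 stroke at Sf1
b1 stroke at J1
b2 stroke at J1
b3 stroke at J1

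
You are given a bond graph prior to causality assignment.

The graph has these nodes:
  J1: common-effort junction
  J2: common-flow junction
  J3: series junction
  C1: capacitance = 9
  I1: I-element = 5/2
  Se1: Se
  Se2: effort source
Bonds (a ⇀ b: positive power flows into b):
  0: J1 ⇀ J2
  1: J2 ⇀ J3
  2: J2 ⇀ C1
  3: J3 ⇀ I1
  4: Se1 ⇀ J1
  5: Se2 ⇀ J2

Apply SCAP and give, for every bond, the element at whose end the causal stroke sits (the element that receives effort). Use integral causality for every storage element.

β0 stroke→J2
β1 stroke→J3
β2 stroke→J2
β3 stroke→I1
β4 stroke→J1
β5 stroke→J2

β4 →J1  (Se1 (Se) sets effort on bond)
β5 →J2  (Se2 (Se) sets effort on bond)
β0 →J2  (common-e at J1 fixed by 4)
β2 →J2  (C1 outputs effort q/C1)
β1 →J3  (J2 needs exactly one f-in)
β3 →I1  (closing 1-jn rule on J3)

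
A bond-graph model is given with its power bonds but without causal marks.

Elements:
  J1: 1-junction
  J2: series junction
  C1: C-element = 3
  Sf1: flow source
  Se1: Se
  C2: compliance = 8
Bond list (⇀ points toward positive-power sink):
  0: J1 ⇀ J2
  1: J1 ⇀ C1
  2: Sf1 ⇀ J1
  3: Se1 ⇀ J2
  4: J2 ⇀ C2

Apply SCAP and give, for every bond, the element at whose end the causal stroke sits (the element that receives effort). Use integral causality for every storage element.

β0 |J1
β1 |J1
β2 |Sf1
β3 |J2
β4 |J2

β2 →Sf1  (Sf1 (Sf) sets flow on bond)
β3 →J2  (Se1 fixes effort; stroke away)
β0 →J1  (1-jn J1 has f-setter on 2)
β1 →J1  (common-f at J1 fixed by 2)
β4 →J2  (common-f at J2 fixed by 0)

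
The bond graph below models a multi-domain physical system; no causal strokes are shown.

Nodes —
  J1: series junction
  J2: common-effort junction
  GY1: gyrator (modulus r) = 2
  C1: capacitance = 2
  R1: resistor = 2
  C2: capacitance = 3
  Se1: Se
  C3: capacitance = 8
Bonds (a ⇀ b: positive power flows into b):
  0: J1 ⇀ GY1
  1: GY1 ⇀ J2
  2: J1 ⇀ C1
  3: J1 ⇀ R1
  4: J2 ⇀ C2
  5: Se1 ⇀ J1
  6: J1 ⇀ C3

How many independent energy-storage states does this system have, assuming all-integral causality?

3  (C1, C2, C3 all integral)

bond 5 |J1  (Se1 (Se) sets effort on bond)
bond 2 |J1  (C1: C, integral causality)
bond 4 |J2  (C2: C, integral causality)
bond 1 |GY1  (J2: bond 4 brought effort, rest push out)
bond 0 |GY1  (through GY1, causality inverts; strokes same side of GY1)
bond 3 |J1  (J1 flow already set via bond 0)
bond 6 |J1  (common-f at J1 fixed by 0)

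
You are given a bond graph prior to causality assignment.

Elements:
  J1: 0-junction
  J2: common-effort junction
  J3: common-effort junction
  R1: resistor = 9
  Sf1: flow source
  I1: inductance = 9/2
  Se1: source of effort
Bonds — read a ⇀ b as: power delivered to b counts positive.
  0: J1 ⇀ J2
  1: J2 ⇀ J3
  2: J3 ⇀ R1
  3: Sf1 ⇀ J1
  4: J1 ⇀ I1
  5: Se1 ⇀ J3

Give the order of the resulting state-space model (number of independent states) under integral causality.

1  (I1 all integral)

bond 3 stroke→Sf1  (Sf1: flow source, stroke at near end)
bond 5 stroke→J3  (Se1 (Se) sets effort on bond)
bond 1 stroke→J2  (0-jn J3 has e-setter on 5)
bond 2 stroke→R1  (J3: bond 5 brought effort, rest push out)
bond 0 stroke→J1  (J2: bond 1 brought effort, rest push out)
bond 4 stroke→I1  (common-e at J1 fixed by 0)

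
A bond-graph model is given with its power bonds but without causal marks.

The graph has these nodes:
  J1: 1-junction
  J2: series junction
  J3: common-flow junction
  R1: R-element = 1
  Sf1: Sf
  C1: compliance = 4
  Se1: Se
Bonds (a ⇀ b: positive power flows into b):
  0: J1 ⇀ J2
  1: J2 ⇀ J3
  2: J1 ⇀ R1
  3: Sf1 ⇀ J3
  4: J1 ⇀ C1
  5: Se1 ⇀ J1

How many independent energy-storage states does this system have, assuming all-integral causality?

1  (C1 all integral)

β3 →Sf1  (Sf1 (Sf) sets flow on bond)
β5 →J1  (Se1: effort source, stroke at far end)
β1 →J3  (J3: bond 3 brought flow, rest push out)
β0 →J2  (1-jn J2 has f-setter on 1)
β2 →J1  (1-jn J1 has f-setter on 0)
β4 →J1  (J1 flow already set via bond 0)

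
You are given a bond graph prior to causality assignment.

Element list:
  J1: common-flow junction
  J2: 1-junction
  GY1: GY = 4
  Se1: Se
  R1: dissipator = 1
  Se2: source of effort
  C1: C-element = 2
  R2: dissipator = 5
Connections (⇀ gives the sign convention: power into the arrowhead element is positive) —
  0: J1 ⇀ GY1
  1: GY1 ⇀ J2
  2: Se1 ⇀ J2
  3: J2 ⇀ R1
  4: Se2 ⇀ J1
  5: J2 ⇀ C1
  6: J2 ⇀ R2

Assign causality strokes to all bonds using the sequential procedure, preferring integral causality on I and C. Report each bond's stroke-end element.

b2 stroke at J2  (Se1: effort source, stroke at far end)
b4 stroke at J1  (Se2 fixes effort; stroke away)
b0 stroke at GY1  (only one flow-in slot at J1)
b1 stroke at GY1  (GY1 both-in/both-out from 0)
b3 stroke at J2  (J2: bond 1 brought flow, rest push out)
b5 stroke at J2  (common-f at J2 fixed by 1)
b6 stroke at J2  (J2 flow already set via bond 1)

#0 stroke at GY1
#1 stroke at GY1
#2 stroke at J2
#3 stroke at J2
#4 stroke at J1
#5 stroke at J2
#6 stroke at J2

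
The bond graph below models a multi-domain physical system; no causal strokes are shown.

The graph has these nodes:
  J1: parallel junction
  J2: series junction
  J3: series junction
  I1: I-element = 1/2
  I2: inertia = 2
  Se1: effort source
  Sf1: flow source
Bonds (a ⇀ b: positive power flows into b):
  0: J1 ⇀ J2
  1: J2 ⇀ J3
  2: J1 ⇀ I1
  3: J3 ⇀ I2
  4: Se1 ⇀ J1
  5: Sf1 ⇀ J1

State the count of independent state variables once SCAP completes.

2  (I1, I2 all integral)

bond 4 →J1  (Se1 (Se) sets effort on bond)
bond 5 →Sf1  (source Sf1 imposes f)
bond 0 →J2  (0-jn J1 has e-setter on 4)
bond 2 →I1  (J1: bond 4 brought effort, rest push out)
bond 1 →J3  (closing 1-jn rule on J2)
bond 3 →I2  (only one flow-in slot at J3)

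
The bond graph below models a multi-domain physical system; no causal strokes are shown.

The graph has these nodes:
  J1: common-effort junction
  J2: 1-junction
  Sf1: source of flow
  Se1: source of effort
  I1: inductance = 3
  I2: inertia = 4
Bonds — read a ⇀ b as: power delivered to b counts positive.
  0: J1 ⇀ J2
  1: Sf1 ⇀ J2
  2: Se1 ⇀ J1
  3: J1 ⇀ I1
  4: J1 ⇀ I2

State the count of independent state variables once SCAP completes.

b1 →Sf1  (Sf1 (Sf) sets flow on bond)
b2 →J1  (Se1: effort source, stroke at far end)
b0 →J2  (J1 effort already set via bond 2)
b3 →I1  (common-e at J1 fixed by 2)
b4 →I2  (common-e at J1 fixed by 2)

2  (I1, I2 all integral)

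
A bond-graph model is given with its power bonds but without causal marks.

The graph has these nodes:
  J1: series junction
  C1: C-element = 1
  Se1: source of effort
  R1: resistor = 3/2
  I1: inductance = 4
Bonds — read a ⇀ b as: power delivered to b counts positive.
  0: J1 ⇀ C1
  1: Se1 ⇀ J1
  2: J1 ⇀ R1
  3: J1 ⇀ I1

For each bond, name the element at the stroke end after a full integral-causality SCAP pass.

#0 →J1
#1 →J1
#2 →J1
#3 →I1

#1 |J1  (source Se1 imposes e)
#0 |J1  (C1: C, integral causality)
#3 |I1  (I1: I, integral causality)
#2 |J1  (J1 flow already set via bond 3)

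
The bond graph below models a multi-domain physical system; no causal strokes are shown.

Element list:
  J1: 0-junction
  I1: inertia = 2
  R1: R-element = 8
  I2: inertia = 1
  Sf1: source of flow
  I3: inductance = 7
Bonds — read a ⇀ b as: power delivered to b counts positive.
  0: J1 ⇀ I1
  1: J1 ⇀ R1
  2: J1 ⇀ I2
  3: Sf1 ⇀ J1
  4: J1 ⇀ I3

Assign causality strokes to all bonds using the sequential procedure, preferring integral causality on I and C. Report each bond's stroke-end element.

β0 |I1
β1 |J1
β2 |I2
β3 |Sf1
β4 |I3

#3 stroke→Sf1  (Sf1 fixes flow; stroke at Sf1)
#0 stroke→I1  (I1 outputs flow p/I1)
#2 stroke→I2  (I2: I, integral causality)
#4 stroke→I3  (I3 outputs flow p/I3)
#1 stroke→J1  (J1: last free bond brings effort in)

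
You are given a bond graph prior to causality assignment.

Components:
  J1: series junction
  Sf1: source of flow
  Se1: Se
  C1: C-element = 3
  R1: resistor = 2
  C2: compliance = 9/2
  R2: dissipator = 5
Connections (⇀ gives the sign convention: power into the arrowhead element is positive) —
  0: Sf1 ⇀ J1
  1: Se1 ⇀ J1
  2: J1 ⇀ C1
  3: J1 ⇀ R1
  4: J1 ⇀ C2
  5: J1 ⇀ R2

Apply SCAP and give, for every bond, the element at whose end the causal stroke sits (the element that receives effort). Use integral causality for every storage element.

#0 |Sf1
#1 |J1
#2 |J1
#3 |J1
#4 |J1
#5 |J1

β0 stroke→Sf1  (source Sf1 imposes f)
β1 stroke→J1  (source Se1 imposes e)
β2 stroke→J1  (J1 flow already set via bond 0)
β3 stroke→J1  (J1 flow already set via bond 0)
β4 stroke→J1  (J1 flow already set via bond 0)
β5 stroke→J1  (J1: bond 0 brought flow, rest push out)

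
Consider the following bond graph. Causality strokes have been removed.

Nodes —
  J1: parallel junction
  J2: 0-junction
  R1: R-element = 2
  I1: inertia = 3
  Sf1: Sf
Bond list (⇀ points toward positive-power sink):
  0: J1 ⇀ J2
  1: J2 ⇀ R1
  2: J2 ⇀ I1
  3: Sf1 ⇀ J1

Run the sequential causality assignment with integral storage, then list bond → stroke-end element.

bond 0 →J1
bond 1 →J2
bond 2 →I1
bond 3 →Sf1

#3 |Sf1  (Sf1: flow source, stroke at near end)
#0 |J1  (J1 needs exactly one e-in)
#2 |I1  (prefer integral on I1)
#1 |J2  (J2 needs exactly one e-in)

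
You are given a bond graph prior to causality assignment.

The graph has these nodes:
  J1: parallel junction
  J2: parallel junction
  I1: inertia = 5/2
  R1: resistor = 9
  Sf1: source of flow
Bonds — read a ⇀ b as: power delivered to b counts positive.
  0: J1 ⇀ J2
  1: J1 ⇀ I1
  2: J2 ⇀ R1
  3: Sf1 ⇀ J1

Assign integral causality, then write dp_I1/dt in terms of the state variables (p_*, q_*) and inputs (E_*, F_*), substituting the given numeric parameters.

dp_I1/dt = 9*F_Sf1 - 18*p_I1/5

β3 stroke at Sf1  (Sf1 fixes flow; stroke at Sf1)
β1 stroke at I1  (I1: I, integral causality)
β0 stroke at J1  (only one effort-in slot at J1)
β2 stroke at J2  (J2 needs exactly one e-in)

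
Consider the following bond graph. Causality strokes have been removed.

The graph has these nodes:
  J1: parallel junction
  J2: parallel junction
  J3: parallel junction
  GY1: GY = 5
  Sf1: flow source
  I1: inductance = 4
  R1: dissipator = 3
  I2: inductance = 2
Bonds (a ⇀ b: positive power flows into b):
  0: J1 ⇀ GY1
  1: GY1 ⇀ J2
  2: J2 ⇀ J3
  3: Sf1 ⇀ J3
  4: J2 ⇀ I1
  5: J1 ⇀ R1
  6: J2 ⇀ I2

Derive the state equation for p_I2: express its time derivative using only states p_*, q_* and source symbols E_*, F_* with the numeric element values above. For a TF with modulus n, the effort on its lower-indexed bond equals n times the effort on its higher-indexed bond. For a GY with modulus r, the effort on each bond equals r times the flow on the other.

b3 |Sf1  (source Sf1 imposes f)
b2 |J3  (closing 0-jn rule on J3)
b4 |I1  (I1 outputs flow p/I1)
b6 |I2  (I2 integral (f out))
b1 |J2  (J2: last free bond brings effort in)
b0 |J1  (GY GY1: same side as bond 1)
b5 |R1  (common-e at J1 fixed by 0)

dp_I2/dt = 25*F_Sf1/3 - 25*p_I1/12 - 25*p_I2/6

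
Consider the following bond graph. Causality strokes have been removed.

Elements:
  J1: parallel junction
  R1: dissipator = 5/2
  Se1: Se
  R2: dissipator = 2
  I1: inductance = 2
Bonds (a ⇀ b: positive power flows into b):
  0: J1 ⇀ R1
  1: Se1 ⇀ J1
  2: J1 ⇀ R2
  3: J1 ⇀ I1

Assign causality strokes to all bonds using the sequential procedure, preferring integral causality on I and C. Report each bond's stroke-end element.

β0 stroke→R1
β1 stroke→J1
β2 stroke→R2
β3 stroke→I1

bond 1 →J1  (Se1 (Se) sets effort on bond)
bond 0 →R1  (J1 effort already set via bond 1)
bond 2 →R2  (J1 effort already set via bond 1)
bond 3 →I1  (J1: bond 1 brought effort, rest push out)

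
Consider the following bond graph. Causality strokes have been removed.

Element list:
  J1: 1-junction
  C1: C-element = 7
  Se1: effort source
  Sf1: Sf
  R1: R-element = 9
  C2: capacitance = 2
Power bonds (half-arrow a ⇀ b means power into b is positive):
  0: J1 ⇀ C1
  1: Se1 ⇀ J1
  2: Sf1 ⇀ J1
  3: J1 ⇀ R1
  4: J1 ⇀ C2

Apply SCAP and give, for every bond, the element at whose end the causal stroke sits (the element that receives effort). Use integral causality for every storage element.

β1 stroke→J1  (source Se1 imposes e)
β2 stroke→Sf1  (Sf1 fixes flow; stroke at Sf1)
β0 stroke→J1  (1-jn J1 has f-setter on 2)
β3 stroke→J1  (J1 flow already set via bond 2)
β4 stroke→J1  (J1 flow already set via bond 2)

β0 →J1
β1 →J1
β2 →Sf1
β3 →J1
β4 →J1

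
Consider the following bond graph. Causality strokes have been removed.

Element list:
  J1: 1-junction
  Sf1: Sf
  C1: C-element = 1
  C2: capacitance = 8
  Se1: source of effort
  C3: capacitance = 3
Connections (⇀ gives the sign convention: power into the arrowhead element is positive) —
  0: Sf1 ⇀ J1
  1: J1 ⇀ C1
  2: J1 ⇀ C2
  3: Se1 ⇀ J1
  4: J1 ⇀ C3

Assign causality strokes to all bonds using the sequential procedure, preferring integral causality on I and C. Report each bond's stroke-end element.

#0 stroke at Sf1
#1 stroke at J1
#2 stroke at J1
#3 stroke at J1
#4 stroke at J1

β0 stroke→Sf1  (source Sf1 imposes f)
β3 stroke→J1  (source Se1 imposes e)
β1 stroke→J1  (common-f at J1 fixed by 0)
β2 stroke→J1  (J1 flow already set via bond 0)
β4 stroke→J1  (J1: bond 0 brought flow, rest push out)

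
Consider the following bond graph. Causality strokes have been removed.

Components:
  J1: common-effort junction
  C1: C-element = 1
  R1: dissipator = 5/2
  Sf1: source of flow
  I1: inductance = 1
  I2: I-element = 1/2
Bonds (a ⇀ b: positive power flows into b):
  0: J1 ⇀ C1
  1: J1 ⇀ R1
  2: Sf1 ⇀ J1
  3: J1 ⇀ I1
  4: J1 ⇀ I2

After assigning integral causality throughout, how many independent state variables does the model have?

#2 stroke at Sf1  (Sf1 fixes flow; stroke at Sf1)
#0 stroke at J1  (C1: C, integral causality)
#1 stroke at R1  (J1: bond 0 brought effort, rest push out)
#3 stroke at I1  (J1 effort already set via bond 0)
#4 stroke at I2  (0-jn J1 has e-setter on 0)

3  (C1, I1, I2 all integral)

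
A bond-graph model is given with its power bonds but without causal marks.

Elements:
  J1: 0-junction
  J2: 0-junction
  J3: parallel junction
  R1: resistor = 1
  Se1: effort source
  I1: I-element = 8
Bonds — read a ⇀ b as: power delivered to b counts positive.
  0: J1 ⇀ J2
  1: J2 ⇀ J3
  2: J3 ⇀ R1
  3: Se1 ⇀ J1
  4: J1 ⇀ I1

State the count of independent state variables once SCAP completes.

1  (I1 all integral)

bond 3 |J1  (Se1 fixes effort; stroke away)
bond 0 |J2  (J1: bond 3 brought effort, rest push out)
bond 4 |I1  (J1: bond 3 brought effort, rest push out)
bond 1 |J3  (0-jn J2 has e-setter on 0)
bond 2 |R1  (J3 effort already set via bond 1)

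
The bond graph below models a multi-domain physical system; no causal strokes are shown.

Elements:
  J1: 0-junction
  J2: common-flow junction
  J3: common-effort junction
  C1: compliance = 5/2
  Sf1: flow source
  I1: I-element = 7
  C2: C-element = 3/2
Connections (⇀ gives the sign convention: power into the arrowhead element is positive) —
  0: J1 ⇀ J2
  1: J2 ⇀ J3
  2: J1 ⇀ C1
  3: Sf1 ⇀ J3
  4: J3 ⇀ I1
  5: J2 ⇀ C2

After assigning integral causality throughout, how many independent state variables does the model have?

b3 |Sf1  (Sf1 (Sf) sets flow on bond)
b2 |J1  (C1 integral (e out))
b0 |J2  (common-e at J1 fixed by 2)
b4 |I1  (I1 integral (f out))
b1 |J3  (closing 0-jn rule on J3)
b5 |J2  (J2: bond 1 brought flow, rest push out)

3  (C1, C2, I1 all integral)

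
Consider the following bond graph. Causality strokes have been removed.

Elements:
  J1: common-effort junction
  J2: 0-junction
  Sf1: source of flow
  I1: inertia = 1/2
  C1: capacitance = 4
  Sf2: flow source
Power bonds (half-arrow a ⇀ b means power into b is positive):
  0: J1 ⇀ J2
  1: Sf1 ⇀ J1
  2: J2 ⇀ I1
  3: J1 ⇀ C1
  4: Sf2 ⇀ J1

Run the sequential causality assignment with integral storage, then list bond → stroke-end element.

β0 →J2
β1 →Sf1
β2 →I1
β3 →J1
β4 →Sf2

#1 |Sf1  (Sf1 fixes flow; stroke at Sf1)
#4 |Sf2  (Sf2: flow source, stroke at near end)
#2 |I1  (I1 integral (f out))
#0 |J2  (closing 0-jn rule on J2)
#3 |J1  (only one effort-in slot at J1)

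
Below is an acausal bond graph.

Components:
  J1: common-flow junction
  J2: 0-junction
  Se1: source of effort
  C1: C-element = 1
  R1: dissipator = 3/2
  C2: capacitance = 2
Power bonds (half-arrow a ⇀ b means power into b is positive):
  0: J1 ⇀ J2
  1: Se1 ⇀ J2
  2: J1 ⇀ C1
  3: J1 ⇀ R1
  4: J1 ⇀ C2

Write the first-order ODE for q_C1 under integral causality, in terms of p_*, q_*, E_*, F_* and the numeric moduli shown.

β1 →J2  (Se1 (Se) sets effort on bond)
β0 →J1  (0-jn J2 has e-setter on 1)
β2 →J1  (C1: C, integral causality)
β4 →J1  (C2 integral (e out))
β3 →R1  (J1: last free bond brings flow in)

dq_C1/dt = -2*E_Se1/3 - 2*q_C1/3 - q_C2/3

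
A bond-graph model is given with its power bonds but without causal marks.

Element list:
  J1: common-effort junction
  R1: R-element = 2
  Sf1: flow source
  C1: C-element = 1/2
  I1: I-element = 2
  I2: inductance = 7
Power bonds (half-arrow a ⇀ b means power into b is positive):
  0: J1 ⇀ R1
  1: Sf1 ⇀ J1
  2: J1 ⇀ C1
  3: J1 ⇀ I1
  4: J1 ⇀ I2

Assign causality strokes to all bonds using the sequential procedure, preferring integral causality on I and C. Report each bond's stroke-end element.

#0 |R1
#1 |Sf1
#2 |J1
#3 |I1
#4 |I2

β1 stroke→Sf1  (Sf1 (Sf) sets flow on bond)
β2 stroke→J1  (C1: C, integral causality)
β0 stroke→R1  (0-jn J1 has e-setter on 2)
β3 stroke→I1  (0-jn J1 has e-setter on 2)
β4 stroke→I2  (0-jn J1 has e-setter on 2)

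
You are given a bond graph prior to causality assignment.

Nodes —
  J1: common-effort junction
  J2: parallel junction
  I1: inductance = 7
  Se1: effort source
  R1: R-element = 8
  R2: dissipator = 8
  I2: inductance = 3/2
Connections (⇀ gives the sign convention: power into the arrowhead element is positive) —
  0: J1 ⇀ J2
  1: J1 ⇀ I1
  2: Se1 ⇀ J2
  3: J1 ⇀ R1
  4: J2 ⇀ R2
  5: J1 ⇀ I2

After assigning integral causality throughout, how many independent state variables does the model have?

2  (I1, I2 all integral)

bond 2 |J2  (Se1: effort source, stroke at far end)
bond 0 |J1  (J2 effort already set via bond 2)
bond 4 |R2  (0-jn J2 has e-setter on 2)
bond 1 |I1  (common-e at J1 fixed by 0)
bond 3 |R1  (J1 effort already set via bond 0)
bond 5 |I2  (J1 effort already set via bond 0)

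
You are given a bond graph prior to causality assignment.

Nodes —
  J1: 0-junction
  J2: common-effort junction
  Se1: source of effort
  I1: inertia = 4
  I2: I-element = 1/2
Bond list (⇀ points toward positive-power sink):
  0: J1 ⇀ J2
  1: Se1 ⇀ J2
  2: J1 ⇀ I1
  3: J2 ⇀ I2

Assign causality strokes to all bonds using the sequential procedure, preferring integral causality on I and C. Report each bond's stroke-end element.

b1 →J2  (Se1 (Se) sets effort on bond)
b0 →J1  (J2 effort already set via bond 1)
b3 →I2  (J2: bond 1 brought effort, rest push out)
b2 →I1  (common-e at J1 fixed by 0)

b0 →J1
b1 →J2
b2 →I1
b3 →I2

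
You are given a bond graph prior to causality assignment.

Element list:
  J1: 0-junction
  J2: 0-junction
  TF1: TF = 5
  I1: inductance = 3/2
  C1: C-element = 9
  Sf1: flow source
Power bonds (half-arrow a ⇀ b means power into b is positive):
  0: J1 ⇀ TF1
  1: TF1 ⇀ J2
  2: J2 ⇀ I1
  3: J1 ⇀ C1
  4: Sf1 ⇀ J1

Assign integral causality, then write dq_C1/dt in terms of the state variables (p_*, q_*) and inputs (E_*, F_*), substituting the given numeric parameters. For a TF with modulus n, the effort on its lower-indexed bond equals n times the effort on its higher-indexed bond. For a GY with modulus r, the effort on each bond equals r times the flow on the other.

b4 stroke→Sf1  (Sf1: flow source, stroke at near end)
b2 stroke→I1  (prefer integral on I1)
b1 stroke→J2  (only one effort-in slot at J2)
b0 stroke→TF1  (through TF1, causality passes straight; one stroke at TF1)
b3 stroke→J1  (closing 0-jn rule on J1)

dq_C1/dt = F_Sf1 - 2*p_I1/15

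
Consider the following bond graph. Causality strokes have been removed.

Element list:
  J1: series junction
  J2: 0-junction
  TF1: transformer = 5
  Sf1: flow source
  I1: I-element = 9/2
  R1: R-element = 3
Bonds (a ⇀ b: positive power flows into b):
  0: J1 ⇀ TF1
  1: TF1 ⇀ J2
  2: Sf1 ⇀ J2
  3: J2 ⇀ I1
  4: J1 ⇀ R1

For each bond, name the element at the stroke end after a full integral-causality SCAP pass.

b0 stroke at TF1
b1 stroke at J2
b2 stroke at Sf1
b3 stroke at I1
b4 stroke at J1

bond 2 |Sf1  (Sf1 fixes flow; stroke at Sf1)
bond 3 |I1  (I1: I, integral causality)
bond 1 |J2  (closing 0-jn rule on J2)
bond 0 |TF1  (TF TF1: opposite of bond 1)
bond 4 |J1  (1-jn J1 has f-setter on 0)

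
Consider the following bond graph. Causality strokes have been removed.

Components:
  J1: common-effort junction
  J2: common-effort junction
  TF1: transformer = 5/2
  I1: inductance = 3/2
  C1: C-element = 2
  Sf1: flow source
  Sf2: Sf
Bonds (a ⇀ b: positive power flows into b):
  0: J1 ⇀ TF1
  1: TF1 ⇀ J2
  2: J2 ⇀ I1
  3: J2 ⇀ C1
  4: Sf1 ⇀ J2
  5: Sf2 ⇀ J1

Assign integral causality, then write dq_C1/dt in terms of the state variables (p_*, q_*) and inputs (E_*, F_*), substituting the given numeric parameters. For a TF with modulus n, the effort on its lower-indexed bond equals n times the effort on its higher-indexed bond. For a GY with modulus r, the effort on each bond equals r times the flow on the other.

dq_C1/dt = F_Sf1 + 5*F_Sf2/2 - 2*p_I1/3

β4 |Sf1  (Sf1 fixes flow; stroke at Sf1)
β5 |Sf2  (source Sf2 imposes f)
β0 |J1  (J1: last free bond brings effort in)
β1 |TF1  (TF1: transformer flips bond 0)
β2 |I1  (prefer integral on I1)
β3 |J2  (only one effort-in slot at J2)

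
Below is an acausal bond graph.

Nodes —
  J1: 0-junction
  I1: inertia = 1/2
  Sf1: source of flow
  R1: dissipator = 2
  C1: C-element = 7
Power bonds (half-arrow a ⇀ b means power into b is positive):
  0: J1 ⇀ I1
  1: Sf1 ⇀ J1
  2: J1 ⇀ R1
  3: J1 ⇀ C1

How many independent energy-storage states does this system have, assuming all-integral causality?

2  (C1, I1 all integral)

β1 stroke→Sf1  (source Sf1 imposes f)
β0 stroke→I1  (I1 integral (f out))
β3 stroke→J1  (C1 outputs effort q/C1)
β2 stroke→R1  (J1 effort already set via bond 3)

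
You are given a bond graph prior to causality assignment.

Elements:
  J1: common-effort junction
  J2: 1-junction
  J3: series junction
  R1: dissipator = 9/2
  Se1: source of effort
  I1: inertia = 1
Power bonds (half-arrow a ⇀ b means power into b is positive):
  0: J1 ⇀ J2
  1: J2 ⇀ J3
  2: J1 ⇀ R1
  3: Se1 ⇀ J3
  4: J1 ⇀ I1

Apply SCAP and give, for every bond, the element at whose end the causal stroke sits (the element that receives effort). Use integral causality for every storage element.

bond 0 stroke→J1
bond 1 stroke→J2
bond 2 stroke→R1
bond 3 stroke→J3
bond 4 stroke→I1

bond 3 |J3  (Se1 (Se) sets effort on bond)
bond 1 |J2  (J3 needs exactly one f-in)
bond 0 |J1  (closing 1-jn rule on J2)
bond 2 |R1  (J1 effort already set via bond 0)
bond 4 |I1  (0-jn J1 has e-setter on 0)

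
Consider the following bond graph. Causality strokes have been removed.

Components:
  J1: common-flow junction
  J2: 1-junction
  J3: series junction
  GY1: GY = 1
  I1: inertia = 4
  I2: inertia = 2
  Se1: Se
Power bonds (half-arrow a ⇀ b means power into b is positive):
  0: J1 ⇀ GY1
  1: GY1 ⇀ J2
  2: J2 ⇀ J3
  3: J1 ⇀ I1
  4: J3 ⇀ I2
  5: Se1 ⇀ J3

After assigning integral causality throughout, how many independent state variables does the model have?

2  (I1, I2 all integral)

b5 stroke at J3  (Se1 fixes effort; stroke away)
b3 stroke at I1  (I1: I, integral causality)
b0 stroke at J1  (J1 flow already set via bond 3)
b1 stroke at J2  (GY1: gyrator matches bond 0)
b2 stroke at J3  (J2 needs exactly one f-in)
b4 stroke at I2  (only one flow-in slot at J3)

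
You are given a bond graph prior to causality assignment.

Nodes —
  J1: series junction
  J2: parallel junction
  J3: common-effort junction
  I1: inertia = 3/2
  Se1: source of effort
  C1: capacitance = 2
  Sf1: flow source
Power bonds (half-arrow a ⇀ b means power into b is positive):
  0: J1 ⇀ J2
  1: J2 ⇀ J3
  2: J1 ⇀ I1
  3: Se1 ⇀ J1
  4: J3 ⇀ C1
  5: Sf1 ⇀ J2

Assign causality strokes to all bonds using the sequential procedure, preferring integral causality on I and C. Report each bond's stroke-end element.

β3 |J1  (Se1: effort source, stroke at far end)
β5 |Sf1  (Sf1 fixes flow; stroke at Sf1)
β2 |I1  (I1: I, integral causality)
β0 |J1  (J1: bond 2 brought flow, rest push out)
β1 |J2  (J2: last free bond brings effort in)
β4 |J3  (J3 needs exactly one e-in)

#0 stroke at J1
#1 stroke at J2
#2 stroke at I1
#3 stroke at J1
#4 stroke at J3
#5 stroke at Sf1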